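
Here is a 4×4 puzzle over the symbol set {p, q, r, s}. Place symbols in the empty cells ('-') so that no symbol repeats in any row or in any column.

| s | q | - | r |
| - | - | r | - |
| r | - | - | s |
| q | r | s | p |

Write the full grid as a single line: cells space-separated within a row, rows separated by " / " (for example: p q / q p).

s q p r / p s r q / r p q s / q r s p

Cell (r1,c3): row 1 has {q,r,s}; column 3 has {r,s} → p.
Cell (r2,c1): row 2 has {r}; column 1 has {q,r,s} → p.
Cell (r2,c2): row 2 has {p,r}; column 2 has {q,r} → s.
Cell (r2,c4): row 2 has {p,r,s}; column 4 has {p,r,s} → q.
Cell (r3,c2): row 3 has {r,s}; column 2 has {q,r,s} → p.
Cell (r3,c3): row 3 has {p,r,s}; column 3 has {p,r,s} → q.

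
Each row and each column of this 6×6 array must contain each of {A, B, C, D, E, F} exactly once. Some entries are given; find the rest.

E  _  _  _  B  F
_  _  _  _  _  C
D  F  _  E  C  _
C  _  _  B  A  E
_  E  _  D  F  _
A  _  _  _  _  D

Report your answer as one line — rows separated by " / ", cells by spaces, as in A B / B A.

(r4,c2) = D
(r4,c3) = F
(r5,c1) = B
(r5,c6) = A
(r6,c5) = E
(r2,c1) = F
(r2,c4) = A
(r2,c5) = D
(r3,c6) = B
(r5,c3) = C
(r6,c3) = B
(r1,c4) = C
(r2,c2) = B
(r2,c3) = E
(r3,c3) = A
(r6,c2) = C
(r6,c4) = F
(r1,c2) = A
(r1,c3) = D

E A D C B F / F B E A D C / D F A E C B / C D F B A E / B E C D F A / A C B F E D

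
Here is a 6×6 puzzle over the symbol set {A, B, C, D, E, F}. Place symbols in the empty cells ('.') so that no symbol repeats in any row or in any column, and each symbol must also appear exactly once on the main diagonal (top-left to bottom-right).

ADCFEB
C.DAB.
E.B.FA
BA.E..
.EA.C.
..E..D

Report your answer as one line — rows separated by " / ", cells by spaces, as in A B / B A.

A D C F E B / C F D A B E / E C B D F A / B A F E D C / D E A B C F / F B E C A D

row 2 has {A,B,C,D}; column 2 has {A,D,E}; the diagonal has {A,B,C,D,E} — only F is left for (r2,c2).
row 2 has {A,B,C,D,F}; column 6 has {A,B,D} — only E is left for (r2,c6).
row 3 has {A,B,E,F}; column 2 has {A,D,E,F} — only C is left for (r3,c2).
row 3 has {A,B,C,E,F}; column 4 has {A,E,F} — only D is left for (r3,c4).
row 4 has {A,B,E}; column 3 has {A,B,C,D,E} — only F is left for (r4,c3).
row 4 has {A,B,E,F}; column 5 has {B,C,E,F} — only D is left for (r4,c5).
row 4 has {A,B,D,E,F}; column 6 has {A,B,D,E} — only C is left for (r4,c6).
row 5 has {A,C,E}; column 4 has {A,D,E,F} — only B is left for (r5,c4).
row 5 has {A,B,C,E}; column 6 has {A,B,C,D,E} — only F is left for (r5,c6).
row 6 has {D,E}; column 1 has {A,B,C,E} — only F is left for (r6,c1).
row 6 has {D,E,F}; column 2 has {A,C,D,E,F} — only B is left for (r6,c2).
row 6 has {B,D,E,F}; column 4 has {A,B,D,E,F} — only C is left for (r6,c4).
row 6 has {B,C,D,E,F}; column 5 has {B,C,D,E,F} — only A is left for (r6,c5).
row 5 has {A,B,C,E,F}; column 1 has {A,B,C,E,F} — only D is left for (r5,c1).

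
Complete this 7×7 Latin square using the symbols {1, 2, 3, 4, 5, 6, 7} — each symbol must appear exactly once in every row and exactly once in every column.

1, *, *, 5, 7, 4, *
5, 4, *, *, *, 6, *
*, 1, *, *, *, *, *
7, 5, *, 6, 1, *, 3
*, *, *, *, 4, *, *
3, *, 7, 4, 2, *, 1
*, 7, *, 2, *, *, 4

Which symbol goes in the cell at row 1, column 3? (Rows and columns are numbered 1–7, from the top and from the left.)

3

(r2,c5) = 3
(r4,c6) = 2
(r6,c2) = 6
(r6,c6) = 5
(r7,c1) = 6
(r7,c5) = 5
(r3,c5) = 6
(r4,c3) = 4
(r5,c1) = 2
(r5,c2) = 3
(r1,c2) = 2
(r1,c7) = 6
(r3,c1) = 4
(r1,c3) = 3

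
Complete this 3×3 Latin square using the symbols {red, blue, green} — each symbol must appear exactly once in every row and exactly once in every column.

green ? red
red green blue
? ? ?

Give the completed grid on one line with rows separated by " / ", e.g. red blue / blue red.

green blue red / red green blue / blue red green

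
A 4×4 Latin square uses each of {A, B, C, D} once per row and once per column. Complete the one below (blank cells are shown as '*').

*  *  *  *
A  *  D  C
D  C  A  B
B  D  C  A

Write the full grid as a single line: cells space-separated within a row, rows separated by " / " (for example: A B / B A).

C A B D / A B D C / D C A B / B D C A

(r1,c1) = C
(r1,c3) = B
(r1,c4) = D
(r2,c2) = B
(r1,c2) = A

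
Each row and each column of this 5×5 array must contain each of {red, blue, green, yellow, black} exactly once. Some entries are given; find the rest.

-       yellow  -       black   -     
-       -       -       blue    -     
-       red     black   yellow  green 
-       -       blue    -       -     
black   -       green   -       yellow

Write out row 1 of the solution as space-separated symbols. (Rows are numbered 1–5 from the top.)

green yellow red black blue

(r1,c3) = red
(r1,c5) = blue
(r2,c3) = yellow
(r3,c1) = blue
(r5,c2) = blue
(r5,c4) = red
(r1,c1) = green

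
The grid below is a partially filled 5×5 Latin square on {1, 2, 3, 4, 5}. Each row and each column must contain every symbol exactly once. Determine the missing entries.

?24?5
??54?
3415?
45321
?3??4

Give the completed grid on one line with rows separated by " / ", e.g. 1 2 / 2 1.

1 2 4 3 5 / 2 1 5 4 3 / 3 4 1 5 2 / 4 5 3 2 1 / 5 3 2 1 4

Cell (r1,c1): row 1 has {2,4,5}; column 1 has {3,4} → 1.
Cell (r1,c4): row 1 has {1,2,4,5}; column 4 has {2,4,5} → 3.
Cell (r2,c1): row 2 has {4,5}; column 1 has {1,3,4} → 2.
Cell (r2,c2): row 2 has {2,4,5}; column 2 has {2,3,4,5} → 1.
Cell (r2,c5): row 2 has {1,2,4,5}; column 5 has {1,4,5} → 3.
Cell (r3,c5): row 3 has {1,3,4,5}; column 5 has {1,3,4,5} → 2.
Cell (r5,c1): row 5 has {3,4}; column 1 has {1,2,3,4} → 5.
Cell (r5,c3): row 5 has {3,4,5}; column 3 has {1,3,4,5} → 2.
Cell (r5,c4): row 5 has {2,3,4,5}; column 4 has {2,3,4,5} → 1.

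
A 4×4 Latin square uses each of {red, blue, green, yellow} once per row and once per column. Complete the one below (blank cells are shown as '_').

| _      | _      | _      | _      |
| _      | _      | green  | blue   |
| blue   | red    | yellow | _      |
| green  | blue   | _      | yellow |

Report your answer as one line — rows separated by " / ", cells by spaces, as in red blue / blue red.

yellow green blue red / red yellow green blue / blue red yellow green / green blue red yellow

Cell (r2,c2): row 2 has {blue,green}; column 2 has {red,blue} → yellow.
Cell (r3,c4): row 3 has {red,blue,yellow}; column 4 has {blue,yellow} → green.
Cell (r4,c3): row 4 has {blue,green,yellow}; column 3 has {green,yellow} → red.
Cell (r1,c2): row 1 is empty so far; column 2 has {red,blue,yellow} → green.
Cell (r1,c3): row 1 has {green}; column 3 has {red,green,yellow} → blue.
Cell (r1,c4): row 1 has {blue,green}; column 4 has {blue,green,yellow} → red.
Cell (r2,c1): row 2 has {blue,green,yellow}; column 1 has {blue,green} → red.
Cell (r1,c1): row 1 has {red,blue,green}; column 1 has {red,blue,green} → yellow.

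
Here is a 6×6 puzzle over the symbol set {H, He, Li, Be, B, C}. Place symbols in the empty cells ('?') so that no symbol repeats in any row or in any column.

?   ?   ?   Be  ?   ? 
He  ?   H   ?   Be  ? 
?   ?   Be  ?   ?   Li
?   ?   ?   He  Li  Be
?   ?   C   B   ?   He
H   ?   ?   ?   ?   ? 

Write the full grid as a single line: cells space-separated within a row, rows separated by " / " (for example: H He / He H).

Li C He Be B H / He B H Li Be C / B He Be H C Li / C H B He Li Be / Be Li C B H He / H Be Li C He B

At row 4, column 3: row 4 has {He,Li,Be}; column 3 has {H,Be,C}; that leaves B.
At row 5, column 5: row 5 has {He,B,C}; column 5 has {Li,Be}; that leaves H.
At row 4, column 1: row 4 has {He,Li,Be,B}; column 1 has {H,He}; that leaves C.
At row 4, column 2: row 4 has {He,Li,Be,B,C}; column 2 is empty so far; that leaves H.
At row 3, column 1: row 3 has {Li,Be}; column 1 has {H,He,C}; that leaves B.
At row 1, column 1: row 1 has {Be}; column 1 has {H,He,B,C}; that leaves Li.
At row 1, column 3: row 1 has {Li,Be}; column 3 has {H,Be,B,C}; that leaves He.
At row 5, column 1: row 5 has {H,He,B,C}; column 1 has {H,He,Li,B,C}; that leaves Be.
At row 5, column 2: row 5 has {H,He,Be,B,C}; column 2 has {H}; that leaves Li.
At row 6, column 3: row 6 has {H}; column 3 has {H,He,Be,B,C}; that leaves Li.
At row 6, column 4: row 6 has {H,Li}; column 4 has {He,Be,B}; that leaves C.
At row 6, column 6: row 6 has {H,Li,C}; column 6 has {He,Li,Be}; that leaves B.
At row 2, column 4: row 2 has {H,He,Be}; column 4 has {He,Be,B,C}; that leaves Li.
At row 2, column 6: row 2 has {H,He,Li,Be}; column 6 has {He,Li,Be,B}; that leaves C.
At row 3, column 4: row 3 has {Li,Be,B}; column 4 has {He,Li,Be,B,C}; that leaves H.
At row 6, column 5: row 6 has {H,Li,B,C}; column 5 has {H,Li,Be}; that leaves He.
At row 1, column 6: row 1 has {He,Li,Be}; column 6 has {He,Li,Be,B,C}; that leaves H.
At row 2, column 2: row 2 has {H,He,Li,Be,C}; column 2 has {H,Li}; that leaves B.
At row 3, column 5: row 3 has {H,Li,Be,B}; column 5 has {H,He,Li,Be}; that leaves C.
At row 6, column 2: row 6 has {H,He,Li,B,C}; column 2 has {H,Li,B}; that leaves Be.
At row 1, column 2: row 1 has {H,He,Li,Be}; column 2 has {H,Li,Be,B}; that leaves C.
At row 1, column 5: row 1 has {H,He,Li,Be,C}; column 5 has {H,He,Li,Be,C}; that leaves B.
At row 3, column 2: row 3 has {H,Li,Be,B,C}; column 2 has {H,Li,Be,B,C}; that leaves He.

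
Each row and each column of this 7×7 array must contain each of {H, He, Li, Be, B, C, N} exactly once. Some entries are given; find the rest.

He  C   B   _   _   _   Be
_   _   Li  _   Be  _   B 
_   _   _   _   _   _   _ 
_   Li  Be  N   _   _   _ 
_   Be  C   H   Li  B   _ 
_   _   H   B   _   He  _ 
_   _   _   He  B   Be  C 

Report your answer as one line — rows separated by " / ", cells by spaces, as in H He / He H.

He C B Li N H Be / H He Li C Be N B / C B He Be H Li N / B Li Be N He C H / N Be C H Li B He / Be N H B C He Li / Li H N He B Be C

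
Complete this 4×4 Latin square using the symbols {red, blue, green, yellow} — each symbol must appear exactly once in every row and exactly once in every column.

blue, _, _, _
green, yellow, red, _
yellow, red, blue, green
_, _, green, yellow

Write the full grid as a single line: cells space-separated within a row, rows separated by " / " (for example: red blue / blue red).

blue green yellow red / green yellow red blue / yellow red blue green / red blue green yellow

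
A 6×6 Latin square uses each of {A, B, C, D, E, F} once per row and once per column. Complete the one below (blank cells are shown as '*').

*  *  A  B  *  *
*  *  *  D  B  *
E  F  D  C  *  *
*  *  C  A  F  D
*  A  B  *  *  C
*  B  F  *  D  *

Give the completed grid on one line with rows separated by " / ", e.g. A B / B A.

F D A B C E / A C E D B F / E F D C A B / B E C A F D / D A B F E C / C B F E D A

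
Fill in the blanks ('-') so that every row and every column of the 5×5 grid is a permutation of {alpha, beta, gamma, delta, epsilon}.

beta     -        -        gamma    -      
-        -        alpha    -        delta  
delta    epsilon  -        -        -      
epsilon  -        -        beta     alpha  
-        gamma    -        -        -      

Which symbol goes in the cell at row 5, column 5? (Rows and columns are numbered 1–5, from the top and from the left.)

beta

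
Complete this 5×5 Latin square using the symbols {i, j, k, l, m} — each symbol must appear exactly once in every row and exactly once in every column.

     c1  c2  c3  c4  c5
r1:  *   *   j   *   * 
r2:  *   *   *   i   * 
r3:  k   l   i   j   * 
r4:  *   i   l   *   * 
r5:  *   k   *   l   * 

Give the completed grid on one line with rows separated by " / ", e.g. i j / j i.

At row 1, column 2: row 1 has {j}; column 2 has {i,k,l}; that leaves m.
At row 1, column 4: row 1 has {j,m}; column 4 has {i,j,l}; that leaves k.
At row 2, column 2: row 2 has {i}; column 2 has {i,k,l,m}; that leaves j.
At row 3, column 5: row 3 has {i,j,k,l}; column 5 is empty so far; that leaves m.
At row 4, column 4: row 4 has {i,l}; column 4 has {i,j,k,l}; that leaves m.
At row 5, column 3: row 5 has {k,l}; column 3 has {i,j,l}; that leaves m.
At row 2, column 3: row 2 has {i,j}; column 3 has {i,j,l,m}; that leaves k.
At row 2, column 5: row 2 has {i,j,k}; column 5 has {m}; that leaves l.
At row 4, column 1: row 4 has {i,l,m}; column 1 has {k}; that leaves j.
At row 4, column 5: row 4 has {i,j,l,m}; column 5 has {l,m}; that leaves k.
At row 5, column 1: row 5 has {k,l,m}; column 1 has {j,k}; that leaves i.
At row 5, column 5: row 5 has {i,k,l,m}; column 5 has {k,l,m}; that leaves j.
At row 1, column 1: row 1 has {j,k,m}; column 1 has {i,j,k}; that leaves l.
At row 1, column 5: row 1 has {j,k,l,m}; column 5 has {j,k,l,m}; that leaves i.
At row 2, column 1: row 2 has {i,j,k,l}; column 1 has {i,j,k,l}; that leaves m.

l m j k i / m j k i l / k l i j m / j i l m k / i k m l j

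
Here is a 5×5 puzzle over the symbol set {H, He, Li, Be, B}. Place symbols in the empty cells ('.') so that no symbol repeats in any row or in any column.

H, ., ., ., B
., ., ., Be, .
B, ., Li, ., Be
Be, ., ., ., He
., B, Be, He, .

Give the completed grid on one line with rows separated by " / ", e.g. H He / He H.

H Be He Li B / He H B Be Li / B He Li H Be / Be Li H B He / Li B Be He H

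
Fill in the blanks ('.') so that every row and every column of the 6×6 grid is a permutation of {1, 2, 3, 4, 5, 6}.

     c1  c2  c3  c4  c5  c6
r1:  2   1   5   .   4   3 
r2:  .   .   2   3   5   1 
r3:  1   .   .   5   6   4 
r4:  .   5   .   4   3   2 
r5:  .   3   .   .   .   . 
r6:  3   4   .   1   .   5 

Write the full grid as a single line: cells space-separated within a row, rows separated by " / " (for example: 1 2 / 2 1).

2 1 5 6 4 3 / 4 6 2 3 5 1 / 1 2 3 5 6 4 / 6 5 1 4 3 2 / 5 3 4 2 1 6 / 3 4 6 1 2 5

Cell (r1,c4): row 1 has {1,2,3,4,5}; column 4 has {1,3,4,5} → 6.
Cell (r2,c2): row 2 has {1,2,3,5}; column 2 has {1,3,4,5} → 6.
Cell (r3,c2): row 3 has {1,4,5,6}; column 2 has {1,3,4,5,6} → 2.
Cell (r3,c3): row 3 has {1,2,4,5,6}; column 3 has {2,5} → 3.
Cell (r4,c1): row 4 has {2,3,4,5}; column 1 has {1,2,3} → 6.
Cell (r4,c3): row 4 has {2,3,4,5,6}; column 3 has {2,3,5} → 1.
Cell (r5,c4): row 5 has {3}; column 4 has {1,3,4,5,6} → 2.
Cell (r5,c5): row 5 has {2,3}; column 5 has {3,4,5,6} → 1.
Cell (r5,c6): row 5 has {1,2,3}; column 6 has {1,2,3,4,5} → 6.
Cell (r6,c3): row 6 has {1,3,4,5}; column 3 has {1,2,3,5} → 6.
Cell (r6,c5): row 6 has {1,3,4,5,6}; column 5 has {1,3,4,5,6} → 2.
Cell (r2,c1): row 2 has {1,2,3,5,6}; column 1 has {1,2,3,6} → 4.
Cell (r5,c1): row 5 has {1,2,3,6}; column 1 has {1,2,3,4,6} → 5.
Cell (r5,c3): row 5 has {1,2,3,5,6}; column 3 has {1,2,3,5,6} → 4.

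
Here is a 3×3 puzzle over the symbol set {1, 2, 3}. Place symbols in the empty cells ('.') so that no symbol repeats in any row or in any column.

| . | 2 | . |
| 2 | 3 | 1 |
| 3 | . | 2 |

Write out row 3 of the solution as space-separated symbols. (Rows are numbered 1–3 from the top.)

(r1,c1) = 1
(r1,c3) = 3
(r3,c2) = 1

3 1 2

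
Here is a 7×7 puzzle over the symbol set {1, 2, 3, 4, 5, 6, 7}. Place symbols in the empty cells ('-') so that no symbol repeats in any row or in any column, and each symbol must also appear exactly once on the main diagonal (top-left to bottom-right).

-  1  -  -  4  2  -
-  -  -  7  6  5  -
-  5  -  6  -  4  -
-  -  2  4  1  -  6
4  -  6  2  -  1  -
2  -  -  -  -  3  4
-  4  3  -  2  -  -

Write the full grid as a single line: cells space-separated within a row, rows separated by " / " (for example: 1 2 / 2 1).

6 1 7 3 4 2 5 / 3 2 4 7 6 5 1 / 7 5 1 6 3 4 2 / 5 3 2 4 1 7 6 / 4 7 6 2 5 1 3 / 2 6 5 1 7 3 4 / 1 4 3 5 2 6 7

Cell (r2,c2): row 2 has {5,6,7}; column 2 has {1,4,5}; the diagonal has {3,4} → 2.
Cell (r4,c6): row 4 has {1,2,4,6}; column 6 has {1,2,3,4,5} → 7.
Cell (r7,c6): row 7 has {2,3,4}; column 6 has {1,2,3,4,5,7} → 6.
Cell (r4,c2): row 4 has {1,2,4,6,7}; column 2 has {1,2,4,5} → 3.
Cell (r5,c2): row 5 has {1,2,4,6}; column 2 has {1,2,3,4,5} → 7.
Cell (r5,c5): row 5 has {1,2,4,6,7}; column 5 has {1,2,4,6}; the diagonal has {2,3,4} → 5.
Cell (r5,c7): row 5 has {1,2,4,5,6,7}; column 7 has {4,6} → 3.
Cell (r6,c2): row 6 has {2,3,4}; column 2 has {1,2,3,4,5,7} → 6.
Cell (r6,c5): row 6 has {2,3,4,6}; column 5 has {1,2,4,5,6} → 7.
Cell (r2,c7): row 2 has {2,5,6,7}; column 7 has {3,4,6} → 1.
Cell (r3,c5): row 3 has {4,5,6}; column 5 has {1,2,4,5,6,7} → 3.
Cell (r4,c1): row 4 has {1,2,3,4,6,7}; column 1 has {2,4} → 5.
Cell (r7,c7): row 7 has {2,3,4,6}; column 7 has {1,3,4,6}; the diagonal has {2,3,4,5} → 7.
Cell (r1,c1): row 1 has {1,2,4}; column 1 has {2,4,5}; the diagonal has {2,3,4,5,7} → 6.
Cell (r1,c7): row 1 has {1,2,4,6}; column 7 has {1,3,4,6,7} → 5.
Cell (r2,c1): row 2 has {1,2,5,6,7}; column 1 has {2,4,5,6} → 3.
Cell (r2,c3): row 2 has {1,2,3,5,6,7}; column 3 has {2,3,6} → 4.
Cell (r3,c3): row 3 has {3,4,5,6}; column 3 has {2,3,4,6}; the diagonal has {2,3,4,5,6,7} → 1.
Cell (r3,c7): row 3 has {1,3,4,5,6}; column 7 has {1,3,4,5,6,7} → 2.
Cell (r6,c3): row 6 has {2,3,4,6,7}; column 3 has {1,2,3,4,6} → 5.
Cell (r6,c4): row 6 has {2,3,4,5,6,7}; column 4 has {2,4,6,7} → 1.
Cell (r7,c1): row 7 has {2,3,4,6,7}; column 1 has {2,3,4,5,6} → 1.
Cell (r7,c4): row 7 has {1,2,3,4,6,7}; column 4 has {1,2,4,6,7} → 5.
Cell (r1,c3): row 1 has {1,2,4,5,6}; column 3 has {1,2,3,4,5,6} → 7.
Cell (r1,c4): row 1 has {1,2,4,5,6,7}; column 4 has {1,2,4,5,6,7} → 3.
Cell (r3,c1): row 3 has {1,2,3,4,5,6}; column 1 has {1,2,3,4,5,6} → 7.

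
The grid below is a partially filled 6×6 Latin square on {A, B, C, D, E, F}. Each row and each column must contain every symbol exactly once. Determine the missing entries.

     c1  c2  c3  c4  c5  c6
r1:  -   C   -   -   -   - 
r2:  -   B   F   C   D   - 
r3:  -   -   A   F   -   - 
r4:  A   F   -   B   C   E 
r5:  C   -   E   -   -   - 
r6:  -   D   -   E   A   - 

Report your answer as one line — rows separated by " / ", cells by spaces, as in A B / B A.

F C B A E D / E B F C D A / D E A F B C / A F D B C E / C A E D F B / B D C E A F

row 2 has {B,C,D,F}; column 1 has {A,C} — only E is left for (r2,c1).
row 2 has {B,C,D,E,F}; column 6 has {E} — only A is left for (r2,c6).
row 3 has {A,F}; column 2 has {B,C,D,F} — only E is left for (r3,c2).
row 3 has {A,E,F}; column 5 has {A,C,D} — only B is left for (r3,c5).
row 4 has {A,B,C,E,F}; column 3 has {A,E,F} — only D is left for (r4,c3).
row 5 has {C,E}; column 2 has {B,C,D,E,F} — only A is left for (r5,c2).
row 5 has {A,C,E}; column 4 has {B,C,E,F} — only D is left for (r5,c4).
row 5 has {A,C,D,E}; column 5 has {A,B,C,D} — only F is left for (r5,c5).
row 5 has {A,C,D,E,F}; column 6 has {A,E} — only B is left for (r5,c6).
row 1 has {C}; column 3 has {A,D,E,F} — only B is left for (r1,c3).
row 1 has {B,C}; column 4 has {B,C,D,E,F} — only A is left for (r1,c4).
row 1 has {A,B,C}; column 5 has {A,B,C,D,F} — only E is left for (r1,c5).
row 3 has {A,B,E,F}; column 1 has {A,C,E} — only D is left for (r3,c1).
row 3 has {A,B,D,E,F}; column 6 has {A,B,E} — only C is left for (r3,c6).
row 6 has {A,D,E}; column 3 has {A,B,D,E,F} — only C is left for (r6,c3).
row 6 has {A,C,D,E}; column 6 has {A,B,C,E} — only F is left for (r6,c6).
row 1 has {A,B,C,E}; column 1 has {A,C,D,E} — only F is left for (r1,c1).
row 1 has {A,B,C,E,F}; column 6 has {A,B,C,E,F} — only D is left for (r1,c6).
row 6 has {A,C,D,E,F}; column 1 has {A,C,D,E,F} — only B is left for (r6,c1).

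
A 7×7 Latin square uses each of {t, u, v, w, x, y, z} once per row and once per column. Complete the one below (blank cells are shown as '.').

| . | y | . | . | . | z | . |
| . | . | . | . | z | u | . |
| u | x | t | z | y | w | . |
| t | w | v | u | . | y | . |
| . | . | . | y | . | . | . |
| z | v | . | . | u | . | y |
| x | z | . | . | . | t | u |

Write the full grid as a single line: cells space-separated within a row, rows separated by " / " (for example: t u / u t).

v y u x w z t / y t x v z u w / u x t z y w v / t w v u x y z / w u z y t v x / z v w t u x y / x z y w v t u

(r2,c2) = t
(r3,c7) = v
(r4,c5) = x
(r4,c7) = z
(r5,c2) = u
(r6,c6) = x
(r5,c6) = v
(r6,c3) = w
(r6,c4) = t
(r7,c3) = y
(r2,c3) = x
(r2,c7) = w
(r5,c1) = w
(r5,c3) = z
(r5,c5) = t
(r5,c7) = x
(r1,c1) = v
(r1,c3) = u
(r1,c5) = w
(r1,c7) = t
(r2,c1) = y
(r2,c4) = v
(r7,c4) = w
(r7,c5) = v
(r1,c4) = x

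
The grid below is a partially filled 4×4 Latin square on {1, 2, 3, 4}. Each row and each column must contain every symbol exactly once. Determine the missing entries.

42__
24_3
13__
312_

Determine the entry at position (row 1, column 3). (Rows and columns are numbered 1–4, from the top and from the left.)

(r1,c4) = 1
(r2,c3) = 1
(r3,c3) = 4
(r3,c4) = 2
(r4,c4) = 4
(r1,c3) = 3

3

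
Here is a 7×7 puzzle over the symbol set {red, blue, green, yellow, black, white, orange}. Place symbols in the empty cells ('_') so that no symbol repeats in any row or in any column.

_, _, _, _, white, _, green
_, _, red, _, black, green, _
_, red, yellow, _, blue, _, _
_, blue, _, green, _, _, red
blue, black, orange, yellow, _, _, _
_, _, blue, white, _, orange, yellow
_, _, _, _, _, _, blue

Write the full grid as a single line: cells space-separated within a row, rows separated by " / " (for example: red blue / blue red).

yellow orange black red white blue green / white yellow red blue black green orange / green red yellow orange blue white black / orange blue white green yellow black red / blue black orange yellow green red white / black green blue white red orange yellow / red white green black orange yellow blue

Cell (r1,c3): row 1 has {green,white}; column 3 has {red,blue,yellow,orange} → black.
Cell (r4,c3): row 4 has {red,blue,green}; column 3 has {red,blue,yellow,black,orange} → white.
Cell (r5,c7): row 5 has {blue,yellow,black,orange}; column 7 has {red,blue,green,yellow} → white.
Cell (r6,c2): row 6 has {blue,yellow,white,orange}; column 2 has {red,blue,black} → green.
Cell (r6,c5): row 6 has {blue,green,yellow,white,orange}; column 5 has {blue,black,white} → red.
Cell (r7,c3): row 7 has {blue}; column 3 has {red,blue,yellow,black,white,orange} → green.
Cell (r2,c7): row 2 has {red,green,black}; column 7 has {red,blue,green,yellow,white} → orange.
Cell (r3,c7): row 3 has {red,blue,yellow}; column 7 has {red,blue,green,yellow,white,orange} → black.
Cell (r5,c5): row 5 has {blue,yellow,black,white,orange}; column 5 has {red,blue,black,white} → green.
Cell (r5,c6): row 5 has {blue,green,yellow,black,white,orange}; column 6 has {green,orange} → red.
Cell (r6,c1): row 6 has {red,blue,green,yellow,white,orange}; column 1 has {blue} → black.
Cell (r2,c4): row 2 has {red,green,black,orange}; column 4 has {green,yellow,white} → blue.
Cell (r3,c4): row 3 has {red,blue,yellow,black}; column 4 has {blue,green,yellow,white} → orange.
Cell (r3,c6): row 3 has {red,blue,yellow,black,orange}; column 6 has {red,green,orange} → white.
Cell (r1,c4): row 1 has {green,black,white}; column 4 has {blue,green,yellow,white,orange} → red.
Cell (r3,c1): row 3 has {red,blue,yellow,black,white,orange}; column 1 has {blue,black} → green.
Cell (r7,c4): row 7 has {blue,green}; column 4 has {red,blue,green,yellow,white,orange} → black.
Cell (r7,c6): row 7 has {blue,green,black}; column 6 has {red,green,white,orange} → yellow.
Cell (r1,c6): row 1 has {red,green,black,white}; column 6 has {red,green,yellow,white,orange} → blue.
Cell (r4,c6): row 4 has {red,blue,green,white}; column 6 has {red,blue,green,yellow,white,orange} → black.
Cell (r7,c5): row 7 has {blue,green,yellow,black}; column 5 has {red,blue,green,black,white} → orange.
Cell (r4,c5): row 4 has {red,blue,green,black,white}; column 5 has {red,blue,green,black,white,orange} → yellow.
Cell (r7,c2): row 7 has {blue,green,yellow,black,orange}; column 2 has {red,blue,green,black} → white.
Cell (r2,c2): row 2 has {red,blue,green,black,orange}; column 2 has {red,blue,green,black,white} → yellow.
Cell (r4,c1): row 4 has {red,blue,green,yellow,black,white}; column 1 has {blue,green,black} → orange.
Cell (r7,c1): row 7 has {blue,green,yellow,black,white,orange}; column 1 has {blue,green,black,orange} → red.
Cell (r1,c1): row 1 has {red,blue,green,black,white}; column 1 has {red,blue,green,black,orange} → yellow.
Cell (r1,c2): row 1 has {red,blue,green,yellow,black,white}; column 2 has {red,blue,green,yellow,black,white} → orange.
Cell (r2,c1): row 2 has {red,blue,green,yellow,black,orange}; column 1 has {red,blue,green,yellow,black,orange} → white.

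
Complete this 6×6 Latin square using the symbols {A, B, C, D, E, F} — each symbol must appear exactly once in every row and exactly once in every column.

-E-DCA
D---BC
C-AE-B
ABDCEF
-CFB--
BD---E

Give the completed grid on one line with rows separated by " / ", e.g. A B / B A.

(r1,c1) = F
(r1,c3) = B
(r2,c3) = E
(r3,c2) = F
(r3,c5) = D
(r5,c1) = E
(r5,c5) = A
(r5,c6) = D
(r6,c3) = C
(r6,c5) = F
(r2,c2) = A
(r2,c4) = F
(r6,c4) = A

F E B D C A / D A E F B C / C F A E D B / A B D C E F / E C F B A D / B D C A F E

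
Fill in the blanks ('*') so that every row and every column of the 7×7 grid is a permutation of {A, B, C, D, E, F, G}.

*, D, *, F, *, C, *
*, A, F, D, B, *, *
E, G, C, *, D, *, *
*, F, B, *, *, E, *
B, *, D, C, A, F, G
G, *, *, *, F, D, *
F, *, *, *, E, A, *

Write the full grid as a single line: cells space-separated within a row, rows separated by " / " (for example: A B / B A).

A D E F G C B / C A F D B G E / E G C A D B F / D F B G C E A / B E D C A F G / G B A E F D C / F C G B E A D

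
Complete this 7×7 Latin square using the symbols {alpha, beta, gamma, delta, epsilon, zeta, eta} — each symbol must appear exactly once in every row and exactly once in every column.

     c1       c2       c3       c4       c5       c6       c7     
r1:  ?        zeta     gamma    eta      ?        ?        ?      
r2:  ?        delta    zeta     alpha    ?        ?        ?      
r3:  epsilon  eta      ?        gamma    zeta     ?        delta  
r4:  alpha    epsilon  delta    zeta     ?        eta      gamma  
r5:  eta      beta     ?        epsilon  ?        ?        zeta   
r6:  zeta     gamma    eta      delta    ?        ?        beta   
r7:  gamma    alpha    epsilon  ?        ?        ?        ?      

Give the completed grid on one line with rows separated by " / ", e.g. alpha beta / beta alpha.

delta zeta gamma eta epsilon beta alpha / beta delta zeta alpha eta gamma epsilon / epsilon eta beta gamma zeta alpha delta / alpha epsilon delta zeta beta eta gamma / eta beta alpha epsilon gamma delta zeta / zeta gamma eta delta alpha epsilon beta / gamma alpha epsilon beta delta zeta eta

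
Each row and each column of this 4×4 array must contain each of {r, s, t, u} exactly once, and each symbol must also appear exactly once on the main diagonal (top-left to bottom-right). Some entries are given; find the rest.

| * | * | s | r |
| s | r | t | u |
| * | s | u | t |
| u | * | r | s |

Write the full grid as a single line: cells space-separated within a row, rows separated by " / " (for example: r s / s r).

t u s r / s r t u / r s u t / u t r s

(r1,c1) = t
(r1,c2) = u
(r3,c1) = r
(r4,c2) = t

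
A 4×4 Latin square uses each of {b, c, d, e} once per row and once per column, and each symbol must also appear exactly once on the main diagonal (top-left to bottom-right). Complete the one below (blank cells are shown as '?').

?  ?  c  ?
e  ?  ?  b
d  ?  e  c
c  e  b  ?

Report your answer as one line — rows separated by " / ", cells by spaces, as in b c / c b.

b d c e / e c d b / d b e c / c e b d

Cell (r1,c1): row 1 has {c}; column 1 has {c,d,e}; the diagonal has {e} → b.
Cell (r1,c2): row 1 has {b,c}; column 2 has {e} → d.
Cell (r1,c4): row 1 has {b,c,d}; column 4 has {b,c} → e.
Cell (r2,c2): row 2 has {b,e}; column 2 has {d,e}; the diagonal has {b,e} → c.
Cell (r2,c3): row 2 has {b,c,e}; column 3 has {b,c,e} → d.
Cell (r3,c2): row 3 has {c,d,e}; column 2 has {c,d,e} → b.
Cell (r4,c4): row 4 has {b,c,e}; column 4 has {b,c,e}; the diagonal has {b,c,e} → d.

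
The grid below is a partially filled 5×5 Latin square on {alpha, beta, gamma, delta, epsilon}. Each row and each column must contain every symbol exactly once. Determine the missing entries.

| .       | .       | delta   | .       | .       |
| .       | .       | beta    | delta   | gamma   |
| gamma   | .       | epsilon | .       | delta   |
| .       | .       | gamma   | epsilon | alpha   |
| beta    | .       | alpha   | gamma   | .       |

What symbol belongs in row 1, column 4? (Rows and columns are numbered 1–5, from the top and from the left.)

Cell (r4,c1): row 4 has {alpha,gamma,epsilon}; column 1 has {beta,gamma} → delta.
Cell (r4,c2): row 4 has {alpha,gamma,delta,epsilon}; column 2 is empty so far → beta.
Cell (r5,c5): row 5 has {alpha,beta,gamma}; column 5 has {alpha,gamma,delta} → epsilon.
Cell (r1,c5): row 1 has {delta}; column 5 has {alpha,gamma,delta,epsilon} → beta.
Cell (r3,c2): row 3 has {gamma,delta,epsilon}; column 2 has {beta} → alpha.
Cell (r3,c4): row 3 has {alpha,gamma,delta,epsilon}; column 4 has {gamma,delta,epsilon} → beta.
Cell (r5,c2): row 5 has {alpha,beta,gamma,epsilon}; column 2 has {alpha,beta} → delta.
Cell (r1,c4): row 1 has {beta,delta}; column 4 has {beta,gamma,delta,epsilon} → alpha.

alpha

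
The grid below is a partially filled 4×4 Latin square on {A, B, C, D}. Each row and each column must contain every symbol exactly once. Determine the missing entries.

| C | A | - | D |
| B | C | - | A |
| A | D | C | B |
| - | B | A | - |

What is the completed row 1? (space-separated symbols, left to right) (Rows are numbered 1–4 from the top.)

(r1,c3) = B

C A B D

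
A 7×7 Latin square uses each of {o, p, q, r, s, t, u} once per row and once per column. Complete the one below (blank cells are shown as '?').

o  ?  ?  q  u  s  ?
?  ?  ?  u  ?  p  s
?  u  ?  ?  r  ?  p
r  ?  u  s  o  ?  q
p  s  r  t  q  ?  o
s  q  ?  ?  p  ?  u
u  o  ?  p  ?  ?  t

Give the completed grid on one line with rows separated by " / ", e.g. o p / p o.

o t p q u s r / q r o u t p s / t u s o r q p / r p u s o t q / p s r t q u o / s q t r p o u / u o q p s r t

row 1 has {o,q,s,u}; column 7 has {o,p,q,s,t,u} — only r is left for (r1,c7).
row 2 has {p,s,u}; column 5 has {o,p,q,r,u} — only t is left for (r2,c5).
row 3 has {p,r,u}; column 4 has {p,q,s,t,u} — only o is left for (r3,c4).
row 4 has {o,q,r,s,u}; column 6 has {p,s} — only t is left for (r4,c6).
row 5 has {o,p,q,r,s,t}; column 6 has {p,s,t} — only u is left for (r5,c6).
row 6 has {p,q,s,u}; column 4 has {o,p,q,s,t,u} — only r is left for (r6,c4).
row 6 has {p,q,r,s,u}; column 6 has {p,s,t,u} — only o is left for (r6,c6).
row 7 has {o,p,t,u}; column 5 has {o,p,q,r,t,u} — only s is left for (r7,c5).
row 2 has {p,s,t,u}; column 1 has {o,p,r,s,u} — only q is left for (r2,c1).
row 2 has {p,q,s,t,u}; column 2 has {o,q,s,u} — only r is left for (r2,c2).
row 2 has {p,q,r,s,t,u}; column 3 has {r,u} — only o is left for (r2,c3).
row 3 has {o,p,r,u}; column 1 has {o,p,q,r,s,u} — only t is left for (r3,c1).
row 3 has {o,p,r,t,u}; column 6 has {o,p,s,t,u} — only q is left for (r3,c6).
row 4 has {o,q,r,s,t,u}; column 2 has {o,q,r,s,u} — only p is left for (r4,c2).
row 6 has {o,p,q,r,s,u}; column 3 has {o,r,u} — only t is left for (r6,c3).
row 7 has {o,p,s,t,u}; column 3 has {o,r,t,u} — only q is left for (r7,c3).
row 7 has {o,p,q,s,t,u}; column 6 has {o,p,q,s,t,u} — only r is left for (r7,c6).
row 1 has {o,q,r,s,u}; column 2 has {o,p,q,r,s,u} — only t is left for (r1,c2).
row 1 has {o,q,r,s,t,u}; column 3 has {o,q,r,t,u} — only p is left for (r1,c3).
row 3 has {o,p,q,r,t,u}; column 3 has {o,p,q,r,t,u} — only s is left for (r3,c3).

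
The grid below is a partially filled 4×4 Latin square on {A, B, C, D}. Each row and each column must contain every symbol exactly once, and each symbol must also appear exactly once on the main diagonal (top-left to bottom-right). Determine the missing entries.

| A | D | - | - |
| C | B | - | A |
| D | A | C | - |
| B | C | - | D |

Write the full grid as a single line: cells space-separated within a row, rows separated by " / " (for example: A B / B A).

A D B C / C B D A / D A C B / B C A D

(r1,c3) = B
(r1,c4) = C
(r2,c3) = D
(r3,c4) = B
(r4,c3) = A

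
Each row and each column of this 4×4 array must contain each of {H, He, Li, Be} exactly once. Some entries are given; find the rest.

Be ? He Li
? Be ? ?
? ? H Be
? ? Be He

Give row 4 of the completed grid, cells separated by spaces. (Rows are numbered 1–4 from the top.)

At row 1, column 2: row 1 has {He,Li,Be}; column 2 has {Be}; that leaves H.
At row 2, column 3: row 2 has {Be}; column 3 has {H,He,Be}; that leaves Li.
At row 2, column 4: row 2 has {Li,Be}; column 4 has {He,Li,Be}; that leaves H.
At row 4, column 2: row 4 has {He,Be}; column 2 has {H,Be}; that leaves Li.
At row 2, column 1: row 2 has {H,Li,Be}; column 1 has {Be}; that leaves He.
At row 3, column 1: row 3 has {H,Be}; column 1 has {He,Be}; that leaves Li.
At row 3, column 2: row 3 has {H,Li,Be}; column 2 has {H,Li,Be}; that leaves He.
At row 4, column 1: row 4 has {He,Li,Be}; column 1 has {He,Li,Be}; that leaves H.

H Li Be He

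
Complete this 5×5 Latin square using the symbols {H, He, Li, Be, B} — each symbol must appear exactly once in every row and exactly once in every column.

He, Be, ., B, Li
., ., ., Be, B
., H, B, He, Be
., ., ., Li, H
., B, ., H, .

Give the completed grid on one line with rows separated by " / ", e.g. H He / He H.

row 1 has {He,Li,Be,B}; column 3 has {B} — only H is left for (r1,c3).
row 3 has {H,He,Be,B}; column 1 has {He} — only Li is left for (r3,c1).
row 4 has {H,Li}; column 2 has {H,Be,B} — only He is left for (r4,c2).
row 4 has {H,He,Li}; column 3 has {H,B} — only Be is left for (r4,c3).
row 5 has {H,B}; column 1 has {He,Li} — only Be is left for (r5,c1).
row 5 has {H,Be,B}; column 5 has {H,Li,Be,B} — only He is left for (r5,c5).
row 2 has {Be,B}; column 1 has {He,Li,Be} — only H is left for (r2,c1).
row 2 has {H,Be,B}; column 2 has {H,He,Be,B} — only Li is left for (r2,c2).
row 2 has {H,Li,Be,B}; column 3 has {H,Be,B} — only He is left for (r2,c3).
row 4 has {H,He,Li,Be}; column 1 has {H,He,Li,Be} — only B is left for (r4,c1).
row 5 has {H,He,Be,B}; column 3 has {H,He,Be,B} — only Li is left for (r5,c3).

He Be H B Li / H Li He Be B / Li H B He Be / B He Be Li H / Be B Li H He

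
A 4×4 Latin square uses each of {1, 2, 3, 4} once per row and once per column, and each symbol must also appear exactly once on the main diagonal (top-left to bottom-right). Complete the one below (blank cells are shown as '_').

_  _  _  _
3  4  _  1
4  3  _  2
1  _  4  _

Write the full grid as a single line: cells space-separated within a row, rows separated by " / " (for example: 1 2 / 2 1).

2 1 3 4 / 3 4 2 1 / 4 3 1 2 / 1 2 4 3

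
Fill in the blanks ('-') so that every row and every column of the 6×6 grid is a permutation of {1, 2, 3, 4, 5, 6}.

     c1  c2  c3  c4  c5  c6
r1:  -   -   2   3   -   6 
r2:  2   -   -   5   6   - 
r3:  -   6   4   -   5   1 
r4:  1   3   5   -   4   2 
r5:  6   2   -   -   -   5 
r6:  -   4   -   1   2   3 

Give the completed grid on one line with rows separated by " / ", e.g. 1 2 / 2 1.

4 5 2 3 1 6 / 2 1 3 5 6 4 / 3 6 4 2 5 1 / 1 3 5 6 4 2 / 6 2 1 4 3 5 / 5 4 6 1 2 3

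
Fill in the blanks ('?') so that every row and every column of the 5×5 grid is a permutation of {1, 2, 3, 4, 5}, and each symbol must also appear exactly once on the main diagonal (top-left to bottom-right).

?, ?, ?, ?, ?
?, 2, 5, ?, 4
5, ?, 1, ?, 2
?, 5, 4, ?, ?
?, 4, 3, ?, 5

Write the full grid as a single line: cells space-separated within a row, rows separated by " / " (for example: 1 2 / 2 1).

4 1 2 5 3 / 3 2 5 1 4 / 5 3 1 4 2 / 2 5 4 3 1 / 1 4 3 2 5

(r1,c3) = 2
(r3,c2) = 3
(r3,c4) = 4
(r4,c4) = 3
(r4,c5) = 1
(r1,c1) = 4
(r1,c2) = 1
(r1,c4) = 5
(r1,c5) = 3
(r2,c4) = 1
(r4,c1) = 2
(r5,c1) = 1
(r5,c4) = 2
(r2,c1) = 3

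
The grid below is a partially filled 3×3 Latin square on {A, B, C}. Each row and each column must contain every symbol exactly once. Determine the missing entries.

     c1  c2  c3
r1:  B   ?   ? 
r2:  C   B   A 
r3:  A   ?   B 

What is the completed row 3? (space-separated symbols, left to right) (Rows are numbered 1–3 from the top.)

A C B

Cell (r1,c3): row 1 has {B}; column 3 has {A,B} → C.
Cell (r3,c2): row 3 has {A,B}; column 2 has {B} → C.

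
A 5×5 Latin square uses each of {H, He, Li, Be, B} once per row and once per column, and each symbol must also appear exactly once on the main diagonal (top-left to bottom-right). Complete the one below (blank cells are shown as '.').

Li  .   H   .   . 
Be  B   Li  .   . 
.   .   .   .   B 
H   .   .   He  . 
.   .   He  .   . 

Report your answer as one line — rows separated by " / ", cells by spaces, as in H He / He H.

Li He H B Be / Be B Li H He / He H Be Li B / H Be B He Li / B Li He Be H

At row 2, column 4: row 2 has {Li,Be,B}; column 4 has {He}; that leaves H.
At row 2, column 5: row 2 has {H,Li,Be,B}; column 5 has {B}; that leaves He.
At row 3, column 1: row 3 has {B}; column 1 has {H,Li,Be}; that leaves He.
At row 3, column 3: row 3 has {He,B}; column 3 has {H,He,Li}; the diagonal has {He,Li,B}; that leaves Be.
At row 3, column 4: row 3 has {He,Be,B}; column 4 has {H,He}; that leaves Li.
At row 4, column 3: row 4 has {H,He}; column 3 has {H,He,Li,Be}; that leaves B.
At row 5, column 1: row 5 has {He}; column 1 has {H,He,Li,Be}; that leaves B.
At row 5, column 4: row 5 has {He,B}; column 4 has {H,He,Li}; that leaves Be.
At row 5, column 5: row 5 has {He,Be,B}; column 5 has {He,B}; the diagonal has {He,Li,Be,B}; that leaves H.
At row 1, column 4: row 1 has {H,Li}; column 4 has {H,He,Li,Be}; that leaves B.
At row 1, column 5: row 1 has {H,Li,B}; column 5 has {H,He,B}; that leaves Be.
At row 3, column 2: row 3 has {He,Li,Be,B}; column 2 has {B}; that leaves H.
At row 4, column 5: row 4 has {H,He,B}; column 5 has {H,He,Be,B}; that leaves Li.
At row 5, column 2: row 5 has {H,He,Be,B}; column 2 has {H,B}; that leaves Li.
At row 1, column 2: row 1 has {H,Li,Be,B}; column 2 has {H,Li,B}; that leaves He.
At row 4, column 2: row 4 has {H,He,Li,B}; column 2 has {H,He,Li,B}; that leaves Be.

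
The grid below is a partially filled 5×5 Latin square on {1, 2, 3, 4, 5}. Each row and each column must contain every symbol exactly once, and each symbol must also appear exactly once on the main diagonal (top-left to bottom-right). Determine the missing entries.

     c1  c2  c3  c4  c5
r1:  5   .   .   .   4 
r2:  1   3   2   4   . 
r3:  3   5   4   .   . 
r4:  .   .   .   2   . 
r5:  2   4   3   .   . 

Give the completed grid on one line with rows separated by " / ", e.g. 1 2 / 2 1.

5 2 1 3 4 / 1 3 2 4 5 / 3 5 4 1 2 / 4 1 5 2 3 / 2 4 3 5 1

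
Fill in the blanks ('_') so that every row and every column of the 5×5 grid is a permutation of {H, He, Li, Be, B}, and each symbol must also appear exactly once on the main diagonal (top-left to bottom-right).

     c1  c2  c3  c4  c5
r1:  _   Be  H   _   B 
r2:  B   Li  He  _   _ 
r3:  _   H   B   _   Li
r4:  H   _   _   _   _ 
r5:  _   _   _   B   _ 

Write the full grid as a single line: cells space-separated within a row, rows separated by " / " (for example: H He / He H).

He Be H Li B / B Li He H Be / Be H B He Li / H B Li Be He / Li He Be B H

(r1,c1) = He
(r1,c4) = Li
(r3,c1) = Be
(r3,c4) = He
(r4,c4) = Be
(r4,c5) = He
(r5,c1) = Li
(r5,c2) = He
(r5,c3) = Be
(r5,c5) = H
(r2,c4) = H
(r2,c5) = Be
(r4,c2) = B
(r4,c3) = Li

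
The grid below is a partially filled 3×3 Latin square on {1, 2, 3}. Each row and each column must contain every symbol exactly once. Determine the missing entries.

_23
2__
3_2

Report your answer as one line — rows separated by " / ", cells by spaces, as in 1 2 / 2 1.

1 2 3 / 2 3 1 / 3 1 2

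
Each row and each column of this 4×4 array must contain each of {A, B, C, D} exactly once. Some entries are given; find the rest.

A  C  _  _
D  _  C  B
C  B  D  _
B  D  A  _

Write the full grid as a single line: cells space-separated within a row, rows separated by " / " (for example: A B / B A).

A C B D / D A C B / C B D A / B D A C

Cell (r1,c3): row 1 has {A,C}; column 3 has {A,C,D} → B.
Cell (r1,c4): row 1 has {A,B,C}; column 4 has {B} → D.
Cell (r2,c2): row 2 has {B,C,D}; column 2 has {B,C,D} → A.
Cell (r3,c4): row 3 has {B,C,D}; column 4 has {B,D} → A.
Cell (r4,c4): row 4 has {A,B,D}; column 4 has {A,B,D} → C.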